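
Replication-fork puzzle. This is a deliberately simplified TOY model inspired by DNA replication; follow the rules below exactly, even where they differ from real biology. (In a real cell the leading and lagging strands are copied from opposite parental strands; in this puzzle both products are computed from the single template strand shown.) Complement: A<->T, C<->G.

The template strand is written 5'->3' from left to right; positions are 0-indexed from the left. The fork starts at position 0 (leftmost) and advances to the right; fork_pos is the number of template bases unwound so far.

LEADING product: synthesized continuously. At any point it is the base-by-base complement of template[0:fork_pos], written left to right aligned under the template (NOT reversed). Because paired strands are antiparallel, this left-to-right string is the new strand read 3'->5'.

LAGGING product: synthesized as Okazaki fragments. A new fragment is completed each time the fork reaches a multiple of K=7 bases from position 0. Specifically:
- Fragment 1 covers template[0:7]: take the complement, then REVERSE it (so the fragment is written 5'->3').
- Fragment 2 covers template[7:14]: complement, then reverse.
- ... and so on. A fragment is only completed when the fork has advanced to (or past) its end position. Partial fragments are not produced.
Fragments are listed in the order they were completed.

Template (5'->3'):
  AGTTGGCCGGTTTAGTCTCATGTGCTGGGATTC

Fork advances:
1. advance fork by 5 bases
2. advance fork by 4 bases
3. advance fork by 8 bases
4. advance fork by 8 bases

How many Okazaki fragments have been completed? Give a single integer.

Answer: 3

Derivation:
Step 1: advance 5 -> fork_pos = 0 + 5 = 5. Next multiple of 7 is 7 (not reached); still 0 fragment(s).
Step 2: advance 4 -> fork_pos = 5 + 4 = 9. Reached multiple(s) of 7: 7 -> fragment 1 completed (1 total).
Step 3: advance 8 -> fork_pos = 9 + 8 = 17. Reached multiple(s) of 7: 14 -> fragment 2 completed (2 total).
Step 4: advance 8 -> fork_pos = 17 + 8 = 25. Reached multiple(s) of 7: 21 -> fragment 3 completed (3 total).
Check: final fork_pos = 25; the multiples of 7 that are <= 25 are 7..21 -> 25 // 7 = 3 completed fragment(s).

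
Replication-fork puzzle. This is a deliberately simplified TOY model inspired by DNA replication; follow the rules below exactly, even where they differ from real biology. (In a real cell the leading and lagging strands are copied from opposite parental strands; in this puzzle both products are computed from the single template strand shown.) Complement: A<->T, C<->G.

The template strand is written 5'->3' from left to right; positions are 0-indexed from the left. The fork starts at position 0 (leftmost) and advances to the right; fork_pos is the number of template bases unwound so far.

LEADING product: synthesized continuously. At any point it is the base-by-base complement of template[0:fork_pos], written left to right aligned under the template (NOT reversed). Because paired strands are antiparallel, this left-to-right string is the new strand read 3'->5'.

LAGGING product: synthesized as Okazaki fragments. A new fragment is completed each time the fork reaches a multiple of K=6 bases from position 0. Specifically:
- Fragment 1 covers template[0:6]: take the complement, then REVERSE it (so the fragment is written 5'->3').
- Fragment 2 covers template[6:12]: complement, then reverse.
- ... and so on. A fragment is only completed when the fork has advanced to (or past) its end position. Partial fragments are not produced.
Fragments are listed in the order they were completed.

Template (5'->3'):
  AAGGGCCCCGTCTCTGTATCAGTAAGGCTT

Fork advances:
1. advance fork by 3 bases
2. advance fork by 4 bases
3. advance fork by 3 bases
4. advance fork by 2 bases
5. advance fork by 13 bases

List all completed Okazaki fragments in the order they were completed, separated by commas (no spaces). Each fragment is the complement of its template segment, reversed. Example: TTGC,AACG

Answer: GCCCTT,GACGGG,TACAGA,TACTGA

Derivation:
Step 1: advance 3 -> fork_pos = 0 + 3 = 3. Next multiple of 6 is 6 (not reached); still 0 fragment(s).
Step 2: advance 4 -> fork_pos = 3 + 4 = 7. Reached multiple(s) of 6: 6 -> fragment 1 completed (1 total).
Step 3: advance 3 -> fork_pos = 7 + 3 = 10. Next multiple of 6 is 12 (not reached); still 1 fragment(s).
Step 4: advance 2 -> fork_pos = 10 + 2 = 12. Reached multiple(s) of 6: 12 -> fragment 2 completed (2 total).
Step 5: advance 13 -> fork_pos = 12 + 13 = 25. Reached multiple(s) of 6: 18, 24 -> fragments 3-4 completed (4 total).
Final fork_pos = 25, so 4 fragment(s) are complete. Build each: template segment -> complement -> reverse.
Fragment 1: template[0:6] = AAGGGC -> complement TTCCCG -> reversed GCCCTT
Fragment 2: template[6:12] = CCCGTC -> complement GGGCAG -> reversed GACGGG
Fragment 3: template[12:18] = TCTGTA -> complement AGACAT -> reversed TACAGA
Fragment 4: template[18:24] = TCAGTA -> complement AGTCAT -> reversed TACTGA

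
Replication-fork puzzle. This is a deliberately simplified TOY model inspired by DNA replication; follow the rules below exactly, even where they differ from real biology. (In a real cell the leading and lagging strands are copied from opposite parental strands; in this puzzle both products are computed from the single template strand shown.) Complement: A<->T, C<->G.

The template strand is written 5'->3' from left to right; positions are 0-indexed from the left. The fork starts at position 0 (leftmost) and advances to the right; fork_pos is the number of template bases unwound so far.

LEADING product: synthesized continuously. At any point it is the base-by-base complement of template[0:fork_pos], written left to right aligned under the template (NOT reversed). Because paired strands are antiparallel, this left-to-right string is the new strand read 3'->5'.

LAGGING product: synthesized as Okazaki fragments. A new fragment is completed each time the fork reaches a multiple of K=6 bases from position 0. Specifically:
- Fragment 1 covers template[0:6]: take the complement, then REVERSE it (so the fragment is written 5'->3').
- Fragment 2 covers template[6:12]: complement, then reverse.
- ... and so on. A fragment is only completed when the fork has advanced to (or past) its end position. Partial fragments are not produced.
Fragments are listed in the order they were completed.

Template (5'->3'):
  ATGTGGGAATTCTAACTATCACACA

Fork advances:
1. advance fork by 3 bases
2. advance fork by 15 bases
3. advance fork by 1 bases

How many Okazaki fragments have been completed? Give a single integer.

Answer: 3

Derivation:
Step 1: advance 3 -> fork_pos = 0 + 3 = 3. Next multiple of 6 is 6 (not reached); still 0 fragment(s).
Step 2: advance 15 -> fork_pos = 3 + 15 = 18. Reached multiple(s) of 6: 6, 12, 18 -> fragments 1-3 completed (3 total).
Step 3: advance 1 -> fork_pos = 18 + 1 = 19. Next multiple of 6 is 24 (not reached); still 3 fragment(s).
Check: final fork_pos = 19; the multiples of 6 that are <= 19 are 6..18 -> 19 // 6 = 3 completed fragment(s).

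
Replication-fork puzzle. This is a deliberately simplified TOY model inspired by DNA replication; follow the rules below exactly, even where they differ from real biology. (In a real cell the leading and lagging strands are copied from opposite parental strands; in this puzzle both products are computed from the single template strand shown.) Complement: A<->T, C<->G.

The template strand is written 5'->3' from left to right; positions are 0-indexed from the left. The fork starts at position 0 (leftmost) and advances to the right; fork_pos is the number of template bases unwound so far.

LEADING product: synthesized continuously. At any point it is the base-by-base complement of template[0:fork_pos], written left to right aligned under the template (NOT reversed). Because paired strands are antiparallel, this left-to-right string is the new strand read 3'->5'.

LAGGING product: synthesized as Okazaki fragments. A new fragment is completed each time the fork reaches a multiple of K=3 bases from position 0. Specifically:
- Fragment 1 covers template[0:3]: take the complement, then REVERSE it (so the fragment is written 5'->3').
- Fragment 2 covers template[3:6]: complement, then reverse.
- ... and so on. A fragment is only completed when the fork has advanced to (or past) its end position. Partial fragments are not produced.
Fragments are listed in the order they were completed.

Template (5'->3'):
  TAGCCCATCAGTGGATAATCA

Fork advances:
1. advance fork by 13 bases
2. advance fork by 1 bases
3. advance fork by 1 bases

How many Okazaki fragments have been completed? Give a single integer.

Answer: 5

Derivation:
Step 1: advance 13 -> fork_pos = 0 + 13 = 13. Reached multiple(s) of 3: 3, 6, 9, 12 -> fragments 1-4 completed (4 total).
Step 2: advance 1 -> fork_pos = 13 + 1 = 14. Next multiple of 3 is 15 (not reached); still 4 fragment(s).
Step 3: advance 1 -> fork_pos = 14 + 1 = 15. Reached multiple(s) of 3: 15 -> fragment 5 completed (5 total).
Check: final fork_pos = 15; the multiples of 3 that are <= 15 are 3..15 -> 15 // 3 = 5 completed fragment(s).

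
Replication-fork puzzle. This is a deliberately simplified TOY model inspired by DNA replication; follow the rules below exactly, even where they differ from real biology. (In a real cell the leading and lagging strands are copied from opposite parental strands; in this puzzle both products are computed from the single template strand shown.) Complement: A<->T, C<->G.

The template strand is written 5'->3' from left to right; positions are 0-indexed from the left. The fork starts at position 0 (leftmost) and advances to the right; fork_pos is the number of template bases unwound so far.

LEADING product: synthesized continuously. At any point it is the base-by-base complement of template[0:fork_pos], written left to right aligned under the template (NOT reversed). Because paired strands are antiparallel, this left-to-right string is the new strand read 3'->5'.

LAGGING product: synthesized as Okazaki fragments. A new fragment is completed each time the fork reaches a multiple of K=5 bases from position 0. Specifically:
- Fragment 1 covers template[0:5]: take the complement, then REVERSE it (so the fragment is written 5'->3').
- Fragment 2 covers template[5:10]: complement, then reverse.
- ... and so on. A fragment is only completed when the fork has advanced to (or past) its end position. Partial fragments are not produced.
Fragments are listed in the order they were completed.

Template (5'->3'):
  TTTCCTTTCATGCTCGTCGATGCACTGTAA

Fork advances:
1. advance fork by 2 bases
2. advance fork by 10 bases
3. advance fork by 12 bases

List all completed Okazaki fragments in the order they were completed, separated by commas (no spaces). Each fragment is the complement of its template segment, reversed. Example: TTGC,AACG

Answer: GGAAA,TGAAA,GAGCA,TCGAC

Derivation:
Step 1: advance 2 -> fork_pos = 0 + 2 = 2. Next multiple of 5 is 5 (not reached); still 0 fragment(s).
Step 2: advance 10 -> fork_pos = 2 + 10 = 12. Reached multiple(s) of 5: 5, 10 -> fragments 1-2 completed (2 total).
Step 3: advance 12 -> fork_pos = 12 + 12 = 24. Reached multiple(s) of 5: 15, 20 -> fragments 3-4 completed (4 total).
Final fork_pos = 24, so 4 fragment(s) are complete. Build each: template segment -> complement -> reverse.
Fragment 1: template[0:5] = TTTCC -> complement AAAGG -> reversed GGAAA
Fragment 2: template[5:10] = TTTCA -> complement AAAGT -> reversed TGAAA
Fragment 3: template[10:15] = TGCTC -> complement ACGAG -> reversed GAGCA
Fragment 4: template[15:20] = GTCGA -> complement CAGCT -> reversed TCGAC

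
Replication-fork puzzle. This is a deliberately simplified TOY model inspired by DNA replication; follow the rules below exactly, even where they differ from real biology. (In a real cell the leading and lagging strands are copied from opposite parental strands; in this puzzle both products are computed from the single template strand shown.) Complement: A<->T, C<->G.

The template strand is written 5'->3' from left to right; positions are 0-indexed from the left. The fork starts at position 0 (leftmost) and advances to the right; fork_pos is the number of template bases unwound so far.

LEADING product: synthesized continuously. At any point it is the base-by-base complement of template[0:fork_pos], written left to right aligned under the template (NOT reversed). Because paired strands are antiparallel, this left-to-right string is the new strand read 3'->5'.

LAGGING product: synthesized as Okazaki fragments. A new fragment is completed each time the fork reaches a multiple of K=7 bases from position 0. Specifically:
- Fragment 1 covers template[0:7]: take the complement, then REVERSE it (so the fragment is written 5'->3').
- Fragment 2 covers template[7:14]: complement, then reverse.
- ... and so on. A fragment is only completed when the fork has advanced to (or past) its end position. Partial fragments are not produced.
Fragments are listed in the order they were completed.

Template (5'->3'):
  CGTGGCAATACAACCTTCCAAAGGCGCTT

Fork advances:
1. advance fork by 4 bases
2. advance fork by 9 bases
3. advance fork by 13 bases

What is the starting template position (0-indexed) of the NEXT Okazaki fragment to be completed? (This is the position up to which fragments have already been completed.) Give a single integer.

Answer: 21

Derivation:
Step 1: advance 4 -> fork_pos = 0 + 4 = 4. Next multiple of 7 is 7 (not reached); still 0 fragment(s).
Step 2: advance 9 -> fork_pos = 4 + 9 = 13. Reached multiple(s) of 7: 7 -> fragment 1 completed (1 total).
Step 3: advance 13 -> fork_pos = 13 + 13 = 26. Reached multiple(s) of 7: 14, 21 -> fragments 2-3 completed (3 total).
3 fragment(s) completed, covering template[0:21] (3 x 7 = 21). The next fragment, fragment 4, covers template[21:28], so it starts at position 21.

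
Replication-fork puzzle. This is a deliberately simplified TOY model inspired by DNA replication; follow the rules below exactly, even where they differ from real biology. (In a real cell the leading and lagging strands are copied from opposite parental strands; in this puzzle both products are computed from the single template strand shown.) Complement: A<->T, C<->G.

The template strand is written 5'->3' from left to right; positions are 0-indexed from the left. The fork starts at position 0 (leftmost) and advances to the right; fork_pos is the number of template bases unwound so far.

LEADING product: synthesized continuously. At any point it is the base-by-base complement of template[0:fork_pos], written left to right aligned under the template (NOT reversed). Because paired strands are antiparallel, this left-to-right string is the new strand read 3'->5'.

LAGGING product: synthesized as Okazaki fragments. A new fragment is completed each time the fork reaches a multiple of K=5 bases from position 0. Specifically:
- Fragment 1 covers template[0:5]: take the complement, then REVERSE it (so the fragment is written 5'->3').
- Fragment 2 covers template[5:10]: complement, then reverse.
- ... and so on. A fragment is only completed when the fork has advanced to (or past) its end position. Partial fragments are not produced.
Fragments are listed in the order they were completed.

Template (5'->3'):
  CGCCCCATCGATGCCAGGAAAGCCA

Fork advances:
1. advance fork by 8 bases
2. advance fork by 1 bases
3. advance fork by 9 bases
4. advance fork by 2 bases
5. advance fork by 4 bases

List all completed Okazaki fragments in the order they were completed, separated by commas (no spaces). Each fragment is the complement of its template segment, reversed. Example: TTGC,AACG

Answer: GGGCG,CGATG,GGCAT,TTCCT

Derivation:
Step 1: advance 8 -> fork_pos = 0 + 8 = 8. Reached multiple(s) of 5: 5 -> fragment 1 completed (1 total).
Step 2: advance 1 -> fork_pos = 8 + 1 = 9. Next multiple of 5 is 10 (not reached); still 1 fragment(s).
Step 3: advance 9 -> fork_pos = 9 + 9 = 18. Reached multiple(s) of 5: 10, 15 -> fragments 2-3 completed (3 total).
Step 4: advance 2 -> fork_pos = 18 + 2 = 20. Reached multiple(s) of 5: 20 -> fragment 4 completed (4 total).
Step 5: advance 4 -> fork_pos = 20 + 4 = 24. Next multiple of 5 is 25 (not reached); still 4 fragment(s).
Final fork_pos = 24, so 4 fragment(s) are complete. Build each: template segment -> complement -> reverse.
Fragment 1: template[0:5] = CGCCC -> complement GCGGG -> reversed GGGCG
Fragment 2: template[5:10] = CATCG -> complement GTAGC -> reversed CGATG
Fragment 3: template[10:15] = ATGCC -> complement TACGG -> reversed GGCAT
Fragment 4: template[15:20] = AGGAA -> complement TCCTT -> reversed TTCCT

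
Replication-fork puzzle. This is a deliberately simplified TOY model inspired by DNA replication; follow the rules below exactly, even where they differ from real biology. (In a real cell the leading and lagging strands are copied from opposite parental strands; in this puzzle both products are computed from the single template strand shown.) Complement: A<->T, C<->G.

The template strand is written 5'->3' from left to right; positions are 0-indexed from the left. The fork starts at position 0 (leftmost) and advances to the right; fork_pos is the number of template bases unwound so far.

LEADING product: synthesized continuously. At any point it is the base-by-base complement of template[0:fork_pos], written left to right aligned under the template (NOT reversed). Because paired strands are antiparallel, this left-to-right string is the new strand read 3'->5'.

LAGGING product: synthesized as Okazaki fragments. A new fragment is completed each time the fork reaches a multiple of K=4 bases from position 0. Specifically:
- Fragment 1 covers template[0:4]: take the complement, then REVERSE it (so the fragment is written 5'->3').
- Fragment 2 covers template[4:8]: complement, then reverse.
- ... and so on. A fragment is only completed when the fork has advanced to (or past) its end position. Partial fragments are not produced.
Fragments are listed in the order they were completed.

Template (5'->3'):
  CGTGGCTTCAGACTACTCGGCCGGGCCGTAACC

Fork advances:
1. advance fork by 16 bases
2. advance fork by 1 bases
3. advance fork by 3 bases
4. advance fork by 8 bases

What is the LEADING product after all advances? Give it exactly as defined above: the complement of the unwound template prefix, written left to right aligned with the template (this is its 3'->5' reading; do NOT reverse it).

Answer: GCACCGAAGTCTGATGAGCCGGCCCGGC

Derivation:
Step 1: advance 16 -> fork_pos = 0 + 16 = 16.
Step 2: advance 1 -> fork_pos = 16 + 1 = 17.
Step 3: advance 3 -> fork_pos = 17 + 3 = 20.
Step 4: advance 8 -> fork_pos = 20 + 8 = 28.
Unwound prefix: template[0:28] = CGTGGCTTCAGACTACTCGGCCGGGCCG
Complement it base by base (A<->T, C<->G), keeping left-to-right order:
  [0:5] CGTGG -> GCACC
  [5:10] CTTCA -> GAAGT
  [10:15] GACTA -> CTGAT
  [15:20] CTCGG -> GAGCC
  [20:25] CCGGG -> GGCCC
  [25:28] CCG -> GGC
Concatenate: GCACCGAAGTCTGATGAGCCGGCCCGGC (length 28; written aligned with the template, i.e. 3'->5').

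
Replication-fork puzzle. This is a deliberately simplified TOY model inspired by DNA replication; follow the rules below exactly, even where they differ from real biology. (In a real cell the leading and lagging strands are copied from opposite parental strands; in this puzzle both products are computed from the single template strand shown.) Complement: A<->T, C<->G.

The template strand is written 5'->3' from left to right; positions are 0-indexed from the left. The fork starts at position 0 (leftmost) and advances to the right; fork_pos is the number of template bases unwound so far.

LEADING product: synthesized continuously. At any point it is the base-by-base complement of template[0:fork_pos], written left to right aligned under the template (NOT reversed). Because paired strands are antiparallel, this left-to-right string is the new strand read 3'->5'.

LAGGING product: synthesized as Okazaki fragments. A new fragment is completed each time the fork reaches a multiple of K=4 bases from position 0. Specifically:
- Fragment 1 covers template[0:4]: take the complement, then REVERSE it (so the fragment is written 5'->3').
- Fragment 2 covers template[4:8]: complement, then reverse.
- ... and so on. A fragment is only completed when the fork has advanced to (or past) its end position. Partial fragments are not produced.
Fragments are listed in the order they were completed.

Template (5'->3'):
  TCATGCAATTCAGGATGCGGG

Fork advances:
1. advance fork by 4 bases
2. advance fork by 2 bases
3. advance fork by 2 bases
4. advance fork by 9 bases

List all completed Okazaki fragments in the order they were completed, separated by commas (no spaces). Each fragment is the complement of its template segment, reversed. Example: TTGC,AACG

Step 1: advance 4 -> fork_pos = 0 + 4 = 4. Reached multiple(s) of 4: 4 -> fragment 1 completed (1 total).
Step 2: advance 2 -> fork_pos = 4 + 2 = 6. Next multiple of 4 is 8 (not reached); still 1 fragment(s).
Step 3: advance 2 -> fork_pos = 6 + 2 = 8. Reached multiple(s) of 4: 8 -> fragment 2 completed (2 total).
Step 4: advance 9 -> fork_pos = 8 + 9 = 17. Reached multiple(s) of 4: 12, 16 -> fragments 3-4 completed (4 total).
Final fork_pos = 17, so 4 fragment(s) are complete. Build each: template segment -> complement -> reverse.
Fragment 1: template[0:4] = TCAT -> complement AGTA -> reversed ATGA
Fragment 2: template[4:8] = GCAA -> complement CGTT -> reversed TTGC
Fragment 3: template[8:12] = TTCA -> complement AAGT -> reversed TGAA
Fragment 4: template[12:16] = GGAT -> complement CCTA -> reversed ATCC

Answer: ATGA,TTGC,TGAA,ATCC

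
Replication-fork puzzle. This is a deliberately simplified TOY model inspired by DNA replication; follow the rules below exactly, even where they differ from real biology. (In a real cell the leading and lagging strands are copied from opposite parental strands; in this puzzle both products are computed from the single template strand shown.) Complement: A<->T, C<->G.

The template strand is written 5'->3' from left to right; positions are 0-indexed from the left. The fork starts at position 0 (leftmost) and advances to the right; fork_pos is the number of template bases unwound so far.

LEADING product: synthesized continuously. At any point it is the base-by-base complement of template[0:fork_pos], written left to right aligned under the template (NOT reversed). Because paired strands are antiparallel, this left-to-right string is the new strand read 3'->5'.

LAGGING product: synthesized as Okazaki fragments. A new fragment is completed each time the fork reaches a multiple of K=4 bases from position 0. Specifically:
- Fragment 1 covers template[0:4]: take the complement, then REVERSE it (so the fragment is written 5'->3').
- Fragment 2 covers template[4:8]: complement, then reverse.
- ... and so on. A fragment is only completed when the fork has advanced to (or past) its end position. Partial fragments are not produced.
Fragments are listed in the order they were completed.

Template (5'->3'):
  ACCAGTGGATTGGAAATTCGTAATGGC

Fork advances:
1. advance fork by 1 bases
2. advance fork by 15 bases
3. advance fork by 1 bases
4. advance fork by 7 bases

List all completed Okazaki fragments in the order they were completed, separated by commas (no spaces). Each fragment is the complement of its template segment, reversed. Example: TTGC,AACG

Answer: TGGT,CCAC,CAAT,TTTC,CGAA,ATTA

Derivation:
Step 1: advance 1 -> fork_pos = 0 + 1 = 1. Next multiple of 4 is 4 (not reached); still 0 fragment(s).
Step 2: advance 15 -> fork_pos = 1 + 15 = 16. Reached multiple(s) of 4: 4, 8, 12, 16 -> fragments 1-4 completed (4 total).
Step 3: advance 1 -> fork_pos = 16 + 1 = 17. Next multiple of 4 is 20 (not reached); still 4 fragment(s).
Step 4: advance 7 -> fork_pos = 17 + 7 = 24. Reached multiple(s) of 4: 20, 24 -> fragments 5-6 completed (6 total).
Final fork_pos = 24, so 6 fragment(s) are complete. Build each: template segment -> complement -> reverse.
Fragment 1: template[0:4] = ACCA -> complement TGGT -> reversed TGGT
Fragment 2: template[4:8] = GTGG -> complement CACC -> reversed CCAC
Fragment 3: template[8:12] = ATTG -> complement TAAC -> reversed CAAT
Fragment 4: template[12:16] = GAAA -> complement CTTT -> reversed TTTC
Fragment 5: template[16:20] = TTCG -> complement AAGC -> reversed CGAA
Fragment 6: template[20:24] = TAAT -> complement ATTA -> reversed ATTA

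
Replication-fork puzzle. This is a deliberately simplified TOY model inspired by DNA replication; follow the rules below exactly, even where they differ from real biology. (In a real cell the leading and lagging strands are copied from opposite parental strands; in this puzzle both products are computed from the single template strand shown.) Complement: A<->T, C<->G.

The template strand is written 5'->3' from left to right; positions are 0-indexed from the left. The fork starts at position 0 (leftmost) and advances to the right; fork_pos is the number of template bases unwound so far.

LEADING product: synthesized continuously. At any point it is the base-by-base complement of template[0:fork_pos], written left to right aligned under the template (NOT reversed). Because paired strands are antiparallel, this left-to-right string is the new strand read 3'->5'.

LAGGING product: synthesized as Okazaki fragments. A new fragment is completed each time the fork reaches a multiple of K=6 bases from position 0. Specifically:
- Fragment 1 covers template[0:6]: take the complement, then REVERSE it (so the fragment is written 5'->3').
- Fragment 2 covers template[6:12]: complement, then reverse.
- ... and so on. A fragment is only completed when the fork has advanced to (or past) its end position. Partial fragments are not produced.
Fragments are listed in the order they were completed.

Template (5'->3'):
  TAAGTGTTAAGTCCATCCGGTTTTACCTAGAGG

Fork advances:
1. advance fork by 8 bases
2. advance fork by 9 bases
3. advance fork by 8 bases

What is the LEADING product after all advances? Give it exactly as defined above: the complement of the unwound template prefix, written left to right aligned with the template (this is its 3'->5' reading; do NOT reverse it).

Step 1: advance 8 -> fork_pos = 0 + 8 = 8.
Step 2: advance 9 -> fork_pos = 8 + 9 = 17.
Step 3: advance 8 -> fork_pos = 17 + 8 = 25.
Unwound prefix: template[0:25] = TAAGTGTTAAGTCCATCCGGTTTTA
Complement it base by base (A<->T, C<->G), keeping left-to-right order:
  [0:5] TAAGT -> ATTCA
  [5:10] GTTAA -> CAATT
  [10:15] GTCCA -> CAGGT
  [15:20] TCCGG -> AGGCC
  [20:25] TTTTA -> AAAAT
Concatenate: ATTCACAATTCAGGTAGGCCAAAAT (length 25; written aligned with the template, i.e. 3'->5').

Answer: ATTCACAATTCAGGTAGGCCAAAAT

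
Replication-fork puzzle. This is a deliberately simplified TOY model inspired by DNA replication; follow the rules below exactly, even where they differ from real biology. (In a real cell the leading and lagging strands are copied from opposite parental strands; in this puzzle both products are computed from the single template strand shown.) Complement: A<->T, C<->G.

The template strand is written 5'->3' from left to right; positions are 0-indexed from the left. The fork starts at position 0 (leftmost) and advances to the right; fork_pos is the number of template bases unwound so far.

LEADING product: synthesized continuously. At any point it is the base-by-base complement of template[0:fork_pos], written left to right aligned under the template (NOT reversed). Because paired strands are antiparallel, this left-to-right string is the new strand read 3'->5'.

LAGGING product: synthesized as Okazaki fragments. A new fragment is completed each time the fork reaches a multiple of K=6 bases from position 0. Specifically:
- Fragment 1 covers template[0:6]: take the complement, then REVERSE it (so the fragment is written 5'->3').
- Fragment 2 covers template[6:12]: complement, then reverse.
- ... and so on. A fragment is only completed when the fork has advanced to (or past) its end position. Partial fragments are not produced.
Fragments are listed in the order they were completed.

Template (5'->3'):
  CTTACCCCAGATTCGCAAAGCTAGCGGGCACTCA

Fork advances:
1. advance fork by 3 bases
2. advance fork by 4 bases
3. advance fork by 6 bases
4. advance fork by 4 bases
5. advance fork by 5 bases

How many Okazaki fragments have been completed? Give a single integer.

Answer: 3

Derivation:
Step 1: advance 3 -> fork_pos = 0 + 3 = 3. Next multiple of 6 is 6 (not reached); still 0 fragment(s).
Step 2: advance 4 -> fork_pos = 3 + 4 = 7. Reached multiple(s) of 6: 6 -> fragment 1 completed (1 total).
Step 3: advance 6 -> fork_pos = 7 + 6 = 13. Reached multiple(s) of 6: 12 -> fragment 2 completed (2 total).
Step 4: advance 4 -> fork_pos = 13 + 4 = 17. Next multiple of 6 is 18 (not reached); still 2 fragment(s).
Step 5: advance 5 -> fork_pos = 17 + 5 = 22. Reached multiple(s) of 6: 18 -> fragment 3 completed (3 total).
Check: final fork_pos = 22; the multiples of 6 that are <= 22 are 6..18 -> 22 // 6 = 3 completed fragment(s).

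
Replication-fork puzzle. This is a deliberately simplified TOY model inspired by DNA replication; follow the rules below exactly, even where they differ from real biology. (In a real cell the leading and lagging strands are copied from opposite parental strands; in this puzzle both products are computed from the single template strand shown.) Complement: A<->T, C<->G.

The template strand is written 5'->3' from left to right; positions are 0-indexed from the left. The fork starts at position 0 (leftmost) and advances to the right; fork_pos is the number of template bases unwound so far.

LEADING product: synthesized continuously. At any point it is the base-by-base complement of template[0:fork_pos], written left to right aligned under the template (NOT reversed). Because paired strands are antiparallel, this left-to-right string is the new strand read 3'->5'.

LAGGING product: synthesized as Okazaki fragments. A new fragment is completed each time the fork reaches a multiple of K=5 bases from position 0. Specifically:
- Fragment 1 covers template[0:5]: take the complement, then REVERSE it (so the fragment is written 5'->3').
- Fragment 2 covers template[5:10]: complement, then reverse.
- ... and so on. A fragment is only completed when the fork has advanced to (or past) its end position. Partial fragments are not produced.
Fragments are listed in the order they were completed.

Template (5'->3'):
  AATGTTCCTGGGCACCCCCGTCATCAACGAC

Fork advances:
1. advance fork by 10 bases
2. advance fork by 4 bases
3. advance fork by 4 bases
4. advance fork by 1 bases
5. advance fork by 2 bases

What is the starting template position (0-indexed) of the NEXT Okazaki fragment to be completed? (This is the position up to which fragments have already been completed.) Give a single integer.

Answer: 20

Derivation:
Step 1: advance 10 -> fork_pos = 0 + 10 = 10. Reached multiple(s) of 5: 5, 10 -> fragments 1-2 completed (2 total).
Step 2: advance 4 -> fork_pos = 10 + 4 = 14. Next multiple of 5 is 15 (not reached); still 2 fragment(s).
Step 3: advance 4 -> fork_pos = 14 + 4 = 18. Reached multiple(s) of 5: 15 -> fragment 3 completed (3 total).
Step 4: advance 1 -> fork_pos = 18 + 1 = 19. Next multiple of 5 is 20 (not reached); still 3 fragment(s).
Step 5: advance 2 -> fork_pos = 19 + 2 = 21. Reached multiple(s) of 5: 20 -> fragment 4 completed (4 total).
4 fragment(s) completed, covering template[0:20] (4 x 5 = 20). The next fragment, fragment 5, covers template[20:25], so it starts at position 20.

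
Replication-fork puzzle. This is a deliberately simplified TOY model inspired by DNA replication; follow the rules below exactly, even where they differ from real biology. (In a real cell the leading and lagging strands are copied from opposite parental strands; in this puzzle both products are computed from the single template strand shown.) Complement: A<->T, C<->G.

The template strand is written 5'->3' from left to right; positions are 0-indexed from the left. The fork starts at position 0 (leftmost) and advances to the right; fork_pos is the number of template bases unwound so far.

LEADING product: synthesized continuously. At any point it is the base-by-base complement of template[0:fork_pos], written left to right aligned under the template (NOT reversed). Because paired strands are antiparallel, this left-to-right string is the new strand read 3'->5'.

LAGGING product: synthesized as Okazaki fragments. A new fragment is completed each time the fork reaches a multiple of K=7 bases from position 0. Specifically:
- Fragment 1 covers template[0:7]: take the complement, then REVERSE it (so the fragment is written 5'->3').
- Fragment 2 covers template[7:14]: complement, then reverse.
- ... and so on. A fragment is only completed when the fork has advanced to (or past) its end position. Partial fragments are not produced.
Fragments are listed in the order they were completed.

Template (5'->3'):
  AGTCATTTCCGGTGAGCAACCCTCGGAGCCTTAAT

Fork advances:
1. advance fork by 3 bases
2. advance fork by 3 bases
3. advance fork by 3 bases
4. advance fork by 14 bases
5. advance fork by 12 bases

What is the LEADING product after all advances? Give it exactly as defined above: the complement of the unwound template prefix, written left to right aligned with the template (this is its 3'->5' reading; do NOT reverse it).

Step 1: advance 3 -> fork_pos = 0 + 3 = 3.
Step 2: advance 3 -> fork_pos = 3 + 3 = 6.
Step 3: advance 3 -> fork_pos = 6 + 3 = 9.
Step 4: advance 14 -> fork_pos = 9 + 14 = 23.
Step 5: advance 12 -> fork_pos = 23 + 12 = 35.
Unwound prefix: template[0:35] = AGTCATTTCCGGTGAGCAACCCTCGGAGCCTTAAT
Complement it base by base (A<->T, C<->G), keeping left-to-right order:
  [0:5] AGTCA -> TCAGT
  [5:10] TTTCC -> AAAGG
  [10:15] GGTGA -> CCACT
  [15:20] GCAAC -> CGTTG
  [20:25] CCTCG -> GGAGC
  [25:30] GAGCC -> CTCGG
  [30:35] TTAAT -> AATTA
Concatenate: TCAGTAAAGGCCACTCGTTGGGAGCCTCGGAATTA (length 35; written aligned with the template, i.e. 3'->5').

Answer: TCAGTAAAGGCCACTCGTTGGGAGCCTCGGAATTA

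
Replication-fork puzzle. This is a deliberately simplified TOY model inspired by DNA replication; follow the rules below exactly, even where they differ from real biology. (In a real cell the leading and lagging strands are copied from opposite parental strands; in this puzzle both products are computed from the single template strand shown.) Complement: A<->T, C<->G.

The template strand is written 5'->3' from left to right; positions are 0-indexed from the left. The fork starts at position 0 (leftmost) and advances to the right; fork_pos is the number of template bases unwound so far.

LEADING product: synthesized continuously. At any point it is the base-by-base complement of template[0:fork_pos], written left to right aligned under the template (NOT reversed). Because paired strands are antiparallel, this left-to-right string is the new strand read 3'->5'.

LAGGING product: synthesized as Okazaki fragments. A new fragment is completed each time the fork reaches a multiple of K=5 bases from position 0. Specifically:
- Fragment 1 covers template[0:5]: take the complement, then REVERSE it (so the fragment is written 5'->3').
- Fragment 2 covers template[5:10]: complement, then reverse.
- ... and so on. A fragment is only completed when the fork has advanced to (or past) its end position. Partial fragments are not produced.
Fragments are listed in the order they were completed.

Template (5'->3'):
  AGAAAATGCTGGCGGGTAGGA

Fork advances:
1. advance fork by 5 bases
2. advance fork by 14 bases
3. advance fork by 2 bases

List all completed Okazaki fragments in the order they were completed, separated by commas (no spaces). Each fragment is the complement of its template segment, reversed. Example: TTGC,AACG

Step 1: advance 5 -> fork_pos = 0 + 5 = 5. Reached multiple(s) of 5: 5 -> fragment 1 completed (1 total).
Step 2: advance 14 -> fork_pos = 5 + 14 = 19. Reached multiple(s) of 5: 10, 15 -> fragments 2-3 completed (3 total).
Step 3: advance 2 -> fork_pos = 19 + 2 = 21. Reached multiple(s) of 5: 20 -> fragment 4 completed (4 total).
Final fork_pos = 21, so 4 fragment(s) are complete. Build each: template segment -> complement -> reverse.
Fragment 1: template[0:5] = AGAAA -> complement TCTTT -> reversed TTTCT
Fragment 2: template[5:10] = ATGCT -> complement TACGA -> reversed AGCAT
Fragment 3: template[10:15] = GGCGG -> complement CCGCC -> reversed CCGCC
Fragment 4: template[15:20] = GTAGG -> complement CATCC -> reversed CCTAC

Answer: TTTCT,AGCAT,CCGCC,CCTAC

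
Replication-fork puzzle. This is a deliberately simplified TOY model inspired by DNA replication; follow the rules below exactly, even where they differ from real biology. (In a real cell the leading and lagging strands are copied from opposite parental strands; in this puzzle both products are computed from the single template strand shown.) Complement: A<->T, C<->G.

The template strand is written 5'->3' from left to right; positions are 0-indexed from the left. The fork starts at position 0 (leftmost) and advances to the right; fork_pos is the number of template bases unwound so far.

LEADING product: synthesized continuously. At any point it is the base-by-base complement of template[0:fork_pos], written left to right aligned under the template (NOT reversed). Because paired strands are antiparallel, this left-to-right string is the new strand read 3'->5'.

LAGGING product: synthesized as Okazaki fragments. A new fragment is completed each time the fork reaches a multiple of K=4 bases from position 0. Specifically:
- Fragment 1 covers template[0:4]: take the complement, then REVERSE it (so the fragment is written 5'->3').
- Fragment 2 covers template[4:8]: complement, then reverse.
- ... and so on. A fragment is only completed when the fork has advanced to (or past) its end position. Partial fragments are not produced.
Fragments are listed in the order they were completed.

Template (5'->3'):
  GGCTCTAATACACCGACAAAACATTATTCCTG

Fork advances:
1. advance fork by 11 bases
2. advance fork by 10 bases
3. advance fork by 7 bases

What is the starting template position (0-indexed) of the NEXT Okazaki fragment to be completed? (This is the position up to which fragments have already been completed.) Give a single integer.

Step 1: advance 11 -> fork_pos = 0 + 11 = 11. Reached multiple(s) of 4: 4, 8 -> fragments 1-2 completed (2 total).
Step 2: advance 10 -> fork_pos = 11 + 10 = 21. Reached multiple(s) of 4: 12, 16, 20 -> fragments 3-5 completed (5 total).
Step 3: advance 7 -> fork_pos = 21 + 7 = 28. Reached multiple(s) of 4: 24, 28 -> fragments 6-7 completed (7 total).
7 fragment(s) completed, covering template[0:28] (7 x 4 = 28). The next fragment, fragment 8, covers template[28:32], so it starts at position 28.

Answer: 28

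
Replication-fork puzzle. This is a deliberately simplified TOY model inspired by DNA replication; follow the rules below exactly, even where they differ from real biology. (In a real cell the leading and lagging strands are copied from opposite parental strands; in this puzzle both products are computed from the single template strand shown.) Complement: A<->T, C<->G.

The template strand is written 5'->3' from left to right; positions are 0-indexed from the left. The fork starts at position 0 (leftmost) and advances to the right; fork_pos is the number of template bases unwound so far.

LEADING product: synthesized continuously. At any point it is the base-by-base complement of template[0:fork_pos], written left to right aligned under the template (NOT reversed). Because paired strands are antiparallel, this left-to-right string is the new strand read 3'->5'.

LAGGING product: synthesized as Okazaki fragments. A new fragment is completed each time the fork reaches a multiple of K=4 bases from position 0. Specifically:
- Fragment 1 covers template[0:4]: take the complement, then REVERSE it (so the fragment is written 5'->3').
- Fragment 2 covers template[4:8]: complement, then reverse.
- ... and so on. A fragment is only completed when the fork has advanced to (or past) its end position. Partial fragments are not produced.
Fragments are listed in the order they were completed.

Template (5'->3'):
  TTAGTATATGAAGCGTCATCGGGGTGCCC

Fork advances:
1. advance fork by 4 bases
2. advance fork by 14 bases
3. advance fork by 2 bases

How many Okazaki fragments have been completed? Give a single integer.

Answer: 5

Derivation:
Step 1: advance 4 -> fork_pos = 0 + 4 = 4. Reached multiple(s) of 4: 4 -> fragment 1 completed (1 total).
Step 2: advance 14 -> fork_pos = 4 + 14 = 18. Reached multiple(s) of 4: 8, 12, 16 -> fragments 2-4 completed (4 total).
Step 3: advance 2 -> fork_pos = 18 + 2 = 20. Reached multiple(s) of 4: 20 -> fragment 5 completed (5 total).
Check: final fork_pos = 20; the multiples of 4 that are <= 20 are 4..20 -> 20 // 4 = 5 completed fragment(s).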